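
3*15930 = 47790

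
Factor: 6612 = 2^2*3^1 * 19^1*29^1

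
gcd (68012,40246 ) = 2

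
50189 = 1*50189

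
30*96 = 2880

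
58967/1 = 58967 = 58967.00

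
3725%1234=23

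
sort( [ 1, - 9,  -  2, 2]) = [  -  9, - 2,1,2]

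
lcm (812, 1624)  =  1624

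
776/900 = 194/225 = 0.86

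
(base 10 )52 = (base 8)64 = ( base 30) 1m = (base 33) 1j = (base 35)1h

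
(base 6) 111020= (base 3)110202110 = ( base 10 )9300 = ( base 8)22124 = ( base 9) 13673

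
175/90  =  35/18  =  1.94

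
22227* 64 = 1422528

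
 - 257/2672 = - 257/2672= - 0.10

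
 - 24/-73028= 6/18257 = 0.00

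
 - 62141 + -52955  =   -115096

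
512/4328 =64/541 = 0.12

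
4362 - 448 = 3914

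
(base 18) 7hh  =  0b101000011111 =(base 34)287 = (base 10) 2591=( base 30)2QB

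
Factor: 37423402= 2^1*103^1*181667^1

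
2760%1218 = 324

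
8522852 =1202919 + 7319933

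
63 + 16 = 79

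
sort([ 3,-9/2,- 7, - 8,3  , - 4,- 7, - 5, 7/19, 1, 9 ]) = [ - 8, - 7, - 7,-5, - 9/2, - 4,7/19, 1,  3, 3, 9]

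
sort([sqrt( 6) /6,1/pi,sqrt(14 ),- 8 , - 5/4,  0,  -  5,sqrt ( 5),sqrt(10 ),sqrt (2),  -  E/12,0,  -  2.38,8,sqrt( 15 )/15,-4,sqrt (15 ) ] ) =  [-8,-5, - 4,-2.38, - 5/4,  -  E/12 , 0,0,sqrt (15)/15  ,  1/pi, sqrt( 6 )/6,sqrt(2 ),sqrt( 5),sqrt( 10), sqrt( 14 ), sqrt ( 15 ),8] 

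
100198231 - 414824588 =  -  314626357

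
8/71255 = 8/71255 = 0.00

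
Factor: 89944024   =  2^3*19^1 * 719^1*823^1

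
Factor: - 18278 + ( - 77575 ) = -95853 = -3^1 * 89^1 * 359^1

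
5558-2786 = 2772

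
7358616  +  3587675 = 10946291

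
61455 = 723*85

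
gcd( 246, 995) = 1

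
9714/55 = 9714/55=176.62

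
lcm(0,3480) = 0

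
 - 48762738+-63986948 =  - 112749686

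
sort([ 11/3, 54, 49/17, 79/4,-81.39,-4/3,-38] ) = [ - 81.39, - 38,-4/3,49/17,11/3 , 79/4,54 ] 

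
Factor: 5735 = 5^1*31^1*37^1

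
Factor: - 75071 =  - 41^1 * 1831^1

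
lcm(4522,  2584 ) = 18088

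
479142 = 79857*6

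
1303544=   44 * 29626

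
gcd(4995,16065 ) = 135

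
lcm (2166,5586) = 106134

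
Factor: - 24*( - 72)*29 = 50112 = 2^6*3^3*29^1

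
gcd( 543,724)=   181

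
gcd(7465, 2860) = 5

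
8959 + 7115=16074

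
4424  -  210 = 4214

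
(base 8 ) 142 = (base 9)118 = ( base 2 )1100010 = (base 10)98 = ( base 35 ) 2S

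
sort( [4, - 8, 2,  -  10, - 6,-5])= [ - 10, - 8, - 6, - 5, 2,4 ] 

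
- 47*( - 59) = 2773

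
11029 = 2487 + 8542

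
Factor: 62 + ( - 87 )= - 25 = - 5^2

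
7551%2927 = 1697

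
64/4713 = 64/4713 = 0.01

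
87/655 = 87/655 = 0.13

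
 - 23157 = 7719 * (-3)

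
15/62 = 15/62= 0.24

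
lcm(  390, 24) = 1560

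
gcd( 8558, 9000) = 2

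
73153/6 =73153/6 = 12192.17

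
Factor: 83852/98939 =2^2*20963^1*98939^( - 1)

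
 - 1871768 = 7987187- 9858955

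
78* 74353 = 5799534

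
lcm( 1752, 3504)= 3504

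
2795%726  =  617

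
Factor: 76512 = 2^5*3^1*797^1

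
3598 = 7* 514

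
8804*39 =343356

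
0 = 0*211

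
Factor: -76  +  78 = 2^1 =2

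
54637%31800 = 22837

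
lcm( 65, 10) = 130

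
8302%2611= 469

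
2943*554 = 1630422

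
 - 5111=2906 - 8017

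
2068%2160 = 2068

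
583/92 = 6 + 31/92 = 6.34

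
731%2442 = 731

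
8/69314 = 4/34657=0.00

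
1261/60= 1261/60 = 21.02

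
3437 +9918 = 13355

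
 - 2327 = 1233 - 3560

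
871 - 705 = 166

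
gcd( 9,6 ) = 3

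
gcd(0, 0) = 0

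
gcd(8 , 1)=1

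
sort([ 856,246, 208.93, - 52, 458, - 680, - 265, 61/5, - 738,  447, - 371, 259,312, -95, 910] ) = [ - 738, - 680, - 371, - 265,-95, - 52, 61/5, 208.93,246, 259, 312,447,458 , 856,910]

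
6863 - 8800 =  - 1937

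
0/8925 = 0 =0.00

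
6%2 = 0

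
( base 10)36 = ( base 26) 1a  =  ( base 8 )44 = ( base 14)28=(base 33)13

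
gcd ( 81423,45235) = 9047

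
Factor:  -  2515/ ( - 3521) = 5^1*7^( - 1 ) = 5/7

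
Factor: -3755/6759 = -5/9 = - 3^(-2)*5^1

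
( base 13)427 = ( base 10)709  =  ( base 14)389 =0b1011000101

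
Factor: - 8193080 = -2^3*5^1*7^1 *29^1*1009^1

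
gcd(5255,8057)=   1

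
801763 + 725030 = 1526793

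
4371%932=643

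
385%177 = 31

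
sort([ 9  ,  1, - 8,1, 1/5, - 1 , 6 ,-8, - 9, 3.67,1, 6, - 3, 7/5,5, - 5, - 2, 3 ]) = [ - 9,- 8, - 8, - 5, - 3, - 2, -1,1/5, 1, 1, 1,  7/5,  3,3.67,5, 6, 6, 9]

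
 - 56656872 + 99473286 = 42816414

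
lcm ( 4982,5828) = 308884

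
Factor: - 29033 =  - 29033^1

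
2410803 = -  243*( - 9921) 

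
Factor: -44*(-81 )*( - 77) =- 274428 =-  2^2*3^4*7^1*11^2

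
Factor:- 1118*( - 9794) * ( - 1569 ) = -2^2*3^1*13^1*43^1*59^1 * 83^1*523^1=- 17180066748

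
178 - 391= - 213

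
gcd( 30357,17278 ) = 1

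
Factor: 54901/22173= 3^ ( - 1 )*7^1*11^1*19^( - 1)*23^1*31^1*389^( - 1 )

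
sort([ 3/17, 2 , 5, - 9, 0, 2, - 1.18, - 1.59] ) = [ - 9, - 1.59, - 1.18,0, 3/17, 2, 2, 5]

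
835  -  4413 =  - 3578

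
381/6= 127/2  =  63.50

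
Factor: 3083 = 3083^1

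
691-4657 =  - 3966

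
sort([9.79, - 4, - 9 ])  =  [ - 9, - 4, 9.79]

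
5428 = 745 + 4683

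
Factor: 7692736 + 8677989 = 5^2*7^1*139^1*673^1 = 16370725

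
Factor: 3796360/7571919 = 2^3*3^( - 1 )*5^1*17^( - 1)*107^1*887^1*148469^( - 1 )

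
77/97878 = 7/8898 = 0.00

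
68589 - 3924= 64665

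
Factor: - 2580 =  - 2^2*3^1*5^1*43^1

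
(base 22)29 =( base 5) 203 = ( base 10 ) 53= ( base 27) 1q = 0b110101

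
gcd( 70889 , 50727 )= 1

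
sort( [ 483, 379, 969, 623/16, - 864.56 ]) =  [ - 864.56, 623/16, 379  ,  483, 969 ] 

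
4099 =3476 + 623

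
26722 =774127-747405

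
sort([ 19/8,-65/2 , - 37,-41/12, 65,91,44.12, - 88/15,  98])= [  -  37, - 65/2,-88/15,-41/12 , 19/8, 44.12, 65, 91, 98]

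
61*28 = 1708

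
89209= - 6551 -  - 95760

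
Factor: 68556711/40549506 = 2^( - 1 )*23^ ( - 1)*61^( - 1)*997^1 *4817^ ( - 1) * 22921^1 = 22852237/13516502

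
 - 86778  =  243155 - 329933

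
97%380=97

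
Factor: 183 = 3^1*61^1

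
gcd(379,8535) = 1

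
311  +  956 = 1267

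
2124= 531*4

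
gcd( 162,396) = 18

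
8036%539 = 490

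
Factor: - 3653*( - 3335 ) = 12182755= 5^1* 13^1*23^1  *29^1*281^1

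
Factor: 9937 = 19^1*523^1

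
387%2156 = 387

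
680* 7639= 5194520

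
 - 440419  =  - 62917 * 7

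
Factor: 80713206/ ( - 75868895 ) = -2^1 * 3^3 *5^( - 1 ) * 7^1*29^1  *  37^1*199^1*15173779^( - 1)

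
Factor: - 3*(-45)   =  3^3*5^1= 135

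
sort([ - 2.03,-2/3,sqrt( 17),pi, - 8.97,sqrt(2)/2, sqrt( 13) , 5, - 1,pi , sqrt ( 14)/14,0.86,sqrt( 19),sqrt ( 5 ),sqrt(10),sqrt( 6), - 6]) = [ - 8.97, - 6, - 2.03, - 1 , - 2/3,sqrt( 14)/14, sqrt( 2) /2,0.86,sqrt( 5),sqrt( 6),pi,  pi,sqrt ( 10 ) , sqrt(13),sqrt( 17),sqrt( 19),5]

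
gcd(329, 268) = 1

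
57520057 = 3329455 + 54190602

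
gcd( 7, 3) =1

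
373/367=373/367= 1.02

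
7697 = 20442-12745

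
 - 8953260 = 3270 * ( - 2738)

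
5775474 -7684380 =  - 1908906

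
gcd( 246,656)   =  82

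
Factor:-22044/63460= - 33/95 =-3^1*5^(-1 )*11^1*19^( - 1)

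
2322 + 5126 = 7448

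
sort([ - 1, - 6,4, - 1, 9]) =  [ - 6, -1, - 1,4,9]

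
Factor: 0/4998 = 0 = 0^1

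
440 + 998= 1438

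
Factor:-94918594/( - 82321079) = 2^1*509^ (  -  1)*161731^( - 1)*47459297^1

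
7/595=1/85 = 0.01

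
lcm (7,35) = 35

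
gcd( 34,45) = 1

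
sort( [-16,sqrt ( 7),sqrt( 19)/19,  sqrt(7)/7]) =[  -  16, sqrt(19 ) /19, sqrt( 7)/7, sqrt(7) ]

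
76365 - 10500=65865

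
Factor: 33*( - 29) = -3^1*11^1*29^1 = - 957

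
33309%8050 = 1109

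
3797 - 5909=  - 2112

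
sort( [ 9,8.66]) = [8.66, 9 ] 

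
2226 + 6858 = 9084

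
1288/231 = 184/33=5.58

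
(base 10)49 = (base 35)1E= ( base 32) 1H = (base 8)61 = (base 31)1i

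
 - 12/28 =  - 3/7 = - 0.43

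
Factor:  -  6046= - 2^1*3023^1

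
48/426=8/71 =0.11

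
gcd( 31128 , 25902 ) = 6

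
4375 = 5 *875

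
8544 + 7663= 16207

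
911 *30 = 27330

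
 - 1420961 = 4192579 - 5613540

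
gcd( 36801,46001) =1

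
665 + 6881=7546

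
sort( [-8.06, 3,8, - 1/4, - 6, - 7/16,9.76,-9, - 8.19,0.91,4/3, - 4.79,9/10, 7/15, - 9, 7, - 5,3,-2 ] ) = [ - 9, - 9,  -  8.19 , - 8.06 , - 6 , - 5, - 4.79, -2, - 7/16,-1/4, 7/15, 9/10,0.91,4/3, 3,3 , 7, 8 , 9.76]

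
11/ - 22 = -1 + 1/2 = - 0.50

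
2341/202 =2341/202  =  11.59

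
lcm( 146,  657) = 1314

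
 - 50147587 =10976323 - 61123910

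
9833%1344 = 425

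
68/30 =34/15 = 2.27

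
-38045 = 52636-90681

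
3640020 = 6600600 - 2960580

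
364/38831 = 28/2987 = 0.01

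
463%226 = 11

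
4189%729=544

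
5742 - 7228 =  - 1486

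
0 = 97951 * 0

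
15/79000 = 3/15800=0.00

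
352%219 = 133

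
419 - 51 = 368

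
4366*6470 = 28248020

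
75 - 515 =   -  440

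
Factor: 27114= 2^1* 3^1*4519^1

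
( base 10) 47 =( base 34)1d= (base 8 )57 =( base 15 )32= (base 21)25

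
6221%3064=93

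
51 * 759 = 38709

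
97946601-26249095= 71697506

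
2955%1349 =257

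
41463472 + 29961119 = 71424591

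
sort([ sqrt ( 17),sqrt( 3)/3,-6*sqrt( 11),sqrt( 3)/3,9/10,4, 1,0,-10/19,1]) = [ - 6*sqrt( 11), - 10/19, 0,sqrt (3)/3,sqrt(3)/3,9/10, 1,1,4, sqrt(17)]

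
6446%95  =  81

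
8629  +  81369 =89998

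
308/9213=308/9213 = 0.03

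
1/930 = 1/930= 0.00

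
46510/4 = 11627 + 1/2 = 11627.50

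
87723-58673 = 29050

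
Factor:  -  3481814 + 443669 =-3^1*5^1* 11^1  *18413^1 = - 3038145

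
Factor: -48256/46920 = -2^4*3^(- 1 )*5^(-1)*13^1 * 17^(-1)*23^(  -  1)*29^1 = -6032/5865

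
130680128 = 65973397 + 64706731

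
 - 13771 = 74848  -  88619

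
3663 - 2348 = 1315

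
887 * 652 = 578324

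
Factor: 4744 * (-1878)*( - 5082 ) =45276717024=2^5*3^2 *7^1*11^2*313^1*593^1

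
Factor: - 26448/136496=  - 3^1 * 29^1*449^( - 1 ) = - 87/449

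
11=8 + 3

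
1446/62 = 23 + 10/31= 23.32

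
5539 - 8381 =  - 2842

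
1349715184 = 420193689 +929521495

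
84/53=84/53 = 1.58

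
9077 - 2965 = 6112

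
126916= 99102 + 27814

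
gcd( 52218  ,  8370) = 54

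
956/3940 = 239/985= 0.24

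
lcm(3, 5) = 15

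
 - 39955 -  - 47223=7268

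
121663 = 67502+54161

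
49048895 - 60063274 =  - 11014379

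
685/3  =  228 + 1/3  =  228.33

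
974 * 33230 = 32366020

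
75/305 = 15/61 = 0.25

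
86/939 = 86/939 = 0.09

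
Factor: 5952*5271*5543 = 2^6*3^2*7^1*23^1*31^1*241^1*251^1 = 173900494656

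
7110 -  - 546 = 7656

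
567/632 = 567/632 = 0.90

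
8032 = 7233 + 799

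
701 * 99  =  69399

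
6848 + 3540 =10388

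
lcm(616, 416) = 32032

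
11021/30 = 367 + 11/30=367.37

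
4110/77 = 53 + 29/77 = 53.38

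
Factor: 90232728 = 2^3*3^1 * 911^1*4127^1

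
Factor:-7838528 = -2^6*122477^1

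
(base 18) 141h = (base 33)6J2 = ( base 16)1bfb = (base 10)7163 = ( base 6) 53055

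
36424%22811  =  13613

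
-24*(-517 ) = 12408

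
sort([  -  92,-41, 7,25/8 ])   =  [ - 92, - 41, 25/8, 7]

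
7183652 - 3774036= 3409616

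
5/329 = 5/329= 0.02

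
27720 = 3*9240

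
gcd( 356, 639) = 1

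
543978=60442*9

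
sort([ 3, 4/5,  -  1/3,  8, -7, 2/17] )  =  [ - 7 , - 1/3,  2/17,4/5,3, 8]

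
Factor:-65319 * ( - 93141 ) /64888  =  6083876979/64888 = 2^(- 3 )*3^3 * 79^1*  131^1*8111^(-1)*21773^1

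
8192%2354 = 1130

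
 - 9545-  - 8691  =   - 854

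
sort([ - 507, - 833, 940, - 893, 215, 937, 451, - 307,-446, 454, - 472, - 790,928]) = [ - 893, - 833, - 790, - 507, -472,  -  446, - 307 , 215, 451, 454, 928,937,  940]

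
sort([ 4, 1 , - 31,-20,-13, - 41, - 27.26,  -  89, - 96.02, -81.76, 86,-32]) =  [-96.02,- 89,-81.76 ,  -  41, - 32, -31, - 27.26,- 20,-13,1,  4 , 86]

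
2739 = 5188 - 2449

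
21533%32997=21533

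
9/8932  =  9/8932 = 0.00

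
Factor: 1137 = 3^1*379^1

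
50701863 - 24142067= 26559796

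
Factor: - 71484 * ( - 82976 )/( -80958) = - 988576064/13493 = - 2^6*7^1 * 23^1 *37^1*103^(  -  1 )*131^ ( - 1)*2593^1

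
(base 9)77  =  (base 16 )46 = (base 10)70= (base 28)2e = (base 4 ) 1012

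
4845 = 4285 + 560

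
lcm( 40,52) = 520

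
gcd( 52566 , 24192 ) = 6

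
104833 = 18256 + 86577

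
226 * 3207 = 724782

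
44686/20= 2234 + 3/10 = 2234.30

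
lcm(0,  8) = 0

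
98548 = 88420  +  10128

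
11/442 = 11/442 = 0.02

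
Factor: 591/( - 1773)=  - 3^( - 1) = - 1/3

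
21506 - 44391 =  - 22885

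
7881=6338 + 1543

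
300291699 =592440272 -292148573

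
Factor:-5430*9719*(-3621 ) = 191095269570 = 2^1*3^2*5^1*17^1*71^1*181^1*9719^1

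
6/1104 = 1/184 =0.01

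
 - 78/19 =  - 5 + 17/19 = - 4.11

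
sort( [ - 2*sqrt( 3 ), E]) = [ - 2* sqrt( 3), E]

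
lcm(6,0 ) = 0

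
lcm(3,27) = 27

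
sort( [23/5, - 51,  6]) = [- 51,23/5, 6 ] 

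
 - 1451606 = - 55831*26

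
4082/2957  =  4082/2957=   1.38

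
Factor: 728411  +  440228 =1168639^1 = 1168639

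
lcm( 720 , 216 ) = 2160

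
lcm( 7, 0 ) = 0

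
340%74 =44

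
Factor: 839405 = 5^1 * 7^1*29^1*827^1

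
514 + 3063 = 3577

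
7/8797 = 7/8797 = 0.00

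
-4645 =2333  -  6978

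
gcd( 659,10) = 1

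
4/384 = 1/96 = 0.01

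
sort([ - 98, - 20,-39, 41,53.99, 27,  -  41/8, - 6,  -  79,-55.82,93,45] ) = [ - 98,-79,- 55.82,- 39,-20,-6,-41/8,27, 41, 45,53.99, 93 ]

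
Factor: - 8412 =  - 2^2*3^1 * 701^1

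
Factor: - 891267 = -3^1*13^1  *22853^1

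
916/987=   916/987 = 0.93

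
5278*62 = 327236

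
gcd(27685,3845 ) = 5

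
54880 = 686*80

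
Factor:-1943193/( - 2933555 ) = 3^1*5^( - 1)*7^2*13219^1 *586711^ (- 1 ) 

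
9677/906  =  9677/906=10.68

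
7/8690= 7/8690 = 0.00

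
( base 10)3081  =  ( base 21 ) 6kf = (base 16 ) C09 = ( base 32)309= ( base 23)5im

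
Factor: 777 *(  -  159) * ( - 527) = 3^2*7^1*17^1*31^1*37^1  *  53^1 = 65107161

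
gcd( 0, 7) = 7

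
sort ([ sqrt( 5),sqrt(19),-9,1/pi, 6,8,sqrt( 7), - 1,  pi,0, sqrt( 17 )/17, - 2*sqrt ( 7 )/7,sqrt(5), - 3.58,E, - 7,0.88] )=[- 9, - 7, - 3.58, - 1, - 2 *sqrt(7 ) /7,0,sqrt( 17 )/17 , 1/pi,0.88,  sqrt(5),sqrt ( 5), sqrt( 7),E,pi,sqrt (19), 6, 8] 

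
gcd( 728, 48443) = 1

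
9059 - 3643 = 5416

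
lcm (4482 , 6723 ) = 13446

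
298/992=149/496 = 0.30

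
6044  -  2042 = 4002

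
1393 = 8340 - 6947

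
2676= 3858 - 1182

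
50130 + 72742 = 122872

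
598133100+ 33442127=631575227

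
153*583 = 89199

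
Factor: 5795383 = 11^1*526853^1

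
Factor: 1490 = 2^1*5^1 * 149^1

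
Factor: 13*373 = 13^1*373^1 = 4849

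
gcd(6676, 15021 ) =1669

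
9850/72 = 4925/36= 136.81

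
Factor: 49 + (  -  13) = 2^2 * 3^2 = 36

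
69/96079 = 69/96079= 0.00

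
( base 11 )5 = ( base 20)5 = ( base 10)5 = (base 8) 5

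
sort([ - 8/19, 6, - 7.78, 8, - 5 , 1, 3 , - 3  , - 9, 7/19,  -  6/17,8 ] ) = [ - 9,  -  7.78,-5 , - 3, - 8/19, - 6/17, 7/19, 1, 3, 6, 8 , 8 ] 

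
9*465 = 4185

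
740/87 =8 + 44/87 = 8.51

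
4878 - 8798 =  - 3920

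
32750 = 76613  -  43863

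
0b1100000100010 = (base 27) 8CM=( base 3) 22110211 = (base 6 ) 44334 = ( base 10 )6178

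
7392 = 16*462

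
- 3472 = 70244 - 73716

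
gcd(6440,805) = 805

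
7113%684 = 273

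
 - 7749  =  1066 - 8815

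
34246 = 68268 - 34022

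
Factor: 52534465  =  5^1*617^1*17029^1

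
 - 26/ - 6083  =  26/6083= 0.00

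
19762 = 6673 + 13089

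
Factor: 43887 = 3^1*14629^1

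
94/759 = 94/759= 0.12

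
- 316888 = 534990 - 851878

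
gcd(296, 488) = 8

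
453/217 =453/217 = 2.09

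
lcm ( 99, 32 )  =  3168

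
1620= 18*90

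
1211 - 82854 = -81643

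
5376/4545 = 1+ 277/1515= 1.18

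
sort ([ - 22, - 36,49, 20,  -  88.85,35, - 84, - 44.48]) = [ - 88.85, - 84, - 44.48,-36, - 22,20,35,49 ] 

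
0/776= 0= 0.00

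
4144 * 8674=35945056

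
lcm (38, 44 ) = 836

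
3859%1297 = 1265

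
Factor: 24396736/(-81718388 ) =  - 2^4*7^1*13^1*17^(  -  1 )*59^1*71^1*859^( - 1 )*1399^(-1 ) = - 6099184/20429597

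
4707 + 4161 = 8868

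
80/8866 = 40/4433 = 0.01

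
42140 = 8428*5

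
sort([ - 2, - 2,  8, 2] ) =[ - 2,-2,2,8]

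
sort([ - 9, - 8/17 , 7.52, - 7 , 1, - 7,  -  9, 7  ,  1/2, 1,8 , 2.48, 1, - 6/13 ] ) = [-9, - 9, - 7, - 7,  -  8/17, - 6/13,1/2,1,1 , 1, 2.48,7, 7.52,8] 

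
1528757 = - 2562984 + 4091741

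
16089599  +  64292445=80382044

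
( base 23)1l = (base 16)2c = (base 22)20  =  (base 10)44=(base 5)134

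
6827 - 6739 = 88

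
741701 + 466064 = 1207765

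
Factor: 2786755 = 5^1 * 29^1*19219^1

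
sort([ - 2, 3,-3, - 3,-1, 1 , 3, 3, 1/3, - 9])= [ - 9,- 3, -3,-2, - 1,1/3,1, 3, 3,3]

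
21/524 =21/524  =  0.04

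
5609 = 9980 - 4371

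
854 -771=83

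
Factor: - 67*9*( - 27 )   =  16281= 3^5*67^1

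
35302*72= 2541744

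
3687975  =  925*3987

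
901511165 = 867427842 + 34083323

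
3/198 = 1/66 = 0.02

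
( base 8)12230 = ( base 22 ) aje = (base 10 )5272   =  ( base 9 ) 7207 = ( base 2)1010010011000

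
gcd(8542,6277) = 1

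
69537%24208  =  21121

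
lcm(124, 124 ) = 124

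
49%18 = 13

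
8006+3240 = 11246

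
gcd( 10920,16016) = 728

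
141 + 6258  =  6399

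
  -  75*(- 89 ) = 6675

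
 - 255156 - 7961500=-8216656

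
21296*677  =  14417392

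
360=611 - 251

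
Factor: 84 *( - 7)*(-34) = 19992 = 2^3*3^1*7^2*17^1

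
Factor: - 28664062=-2^1*7^1*691^1*2963^1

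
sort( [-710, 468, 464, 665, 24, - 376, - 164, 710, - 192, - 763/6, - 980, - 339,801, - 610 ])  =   [ - 980, - 710, - 610, - 376,- 339, - 192,-164 , - 763/6,24,464,468,665,  710, 801] 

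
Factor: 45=3^2*5^1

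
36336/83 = 437 + 65/83= 437.78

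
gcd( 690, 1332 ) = 6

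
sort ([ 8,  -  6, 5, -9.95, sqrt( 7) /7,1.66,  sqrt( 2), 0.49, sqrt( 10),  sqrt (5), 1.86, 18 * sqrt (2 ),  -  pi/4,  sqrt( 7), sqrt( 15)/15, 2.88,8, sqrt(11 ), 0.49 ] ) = [ -9.95, - 6,-pi/4, sqrt(15 )/15, sqrt( 7) /7, 0.49,0.49, sqrt( 2), 1.66, 1.86, sqrt(5), sqrt (7), 2.88, sqrt( 10),  sqrt( 11)  ,  5,8,  8, 18 * sqrt( 2)]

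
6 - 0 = 6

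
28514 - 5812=22702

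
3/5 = 3/5=0.60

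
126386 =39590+86796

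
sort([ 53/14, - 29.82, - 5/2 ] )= [  -  29.82 , - 5/2, 53/14]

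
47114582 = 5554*8483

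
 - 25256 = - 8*3157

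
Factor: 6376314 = 2^1*3^1*7^1*151817^1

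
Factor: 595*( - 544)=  - 323680=- 2^5*5^1*7^1*17^2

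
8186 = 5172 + 3014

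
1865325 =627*2975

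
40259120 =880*45749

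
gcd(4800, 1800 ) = 600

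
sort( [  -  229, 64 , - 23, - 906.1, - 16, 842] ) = [-906.1, - 229 , - 23 , - 16,  64 , 842] 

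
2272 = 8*284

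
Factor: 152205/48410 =2^( - 1) * 3^1 * 47^( - 1)*73^1 * 103^(  -  1) * 139^1 = 30441/9682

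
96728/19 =5090 +18/19 = 5090.95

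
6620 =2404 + 4216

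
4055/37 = 4055/37  =  109.59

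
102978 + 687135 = 790113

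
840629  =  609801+230828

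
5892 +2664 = 8556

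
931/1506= 931/1506 = 0.62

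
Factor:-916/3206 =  - 2/7 = -2^1*7^(-1 )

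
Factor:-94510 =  - 2^1*5^1*13^1*727^1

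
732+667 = 1399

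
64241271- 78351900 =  -14110629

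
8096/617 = 8096/617  =  13.12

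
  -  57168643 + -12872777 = -70041420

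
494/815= 494/815 = 0.61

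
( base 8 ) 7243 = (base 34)387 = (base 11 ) 28A7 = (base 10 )3747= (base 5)104442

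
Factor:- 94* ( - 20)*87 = 2^3 * 3^1 * 5^1*29^1 * 47^1 = 163560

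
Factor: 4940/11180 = 19^1*43^( - 1 )  =  19/43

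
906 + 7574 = 8480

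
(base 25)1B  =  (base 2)100100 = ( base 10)36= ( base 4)210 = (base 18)20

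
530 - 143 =387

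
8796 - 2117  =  6679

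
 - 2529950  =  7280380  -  9810330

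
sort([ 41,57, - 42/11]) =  [ - 42/11, 41, 57]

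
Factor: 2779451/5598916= 2^(-2)* 17^( - 1) *137^( - 1 )*601^( - 1 )*751^1*3701^1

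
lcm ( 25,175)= 175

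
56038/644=87+ 5/322 = 87.02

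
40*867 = 34680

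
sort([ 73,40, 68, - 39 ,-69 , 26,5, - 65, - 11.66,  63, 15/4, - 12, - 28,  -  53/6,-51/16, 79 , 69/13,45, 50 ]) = [ - 69,  -  65,-39 , - 28,  -  12 ,-11.66,-53/6, - 51/16,15/4, 5,69/13 , 26,40,45,50, 63, 68, 73,79 ]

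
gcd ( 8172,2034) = 18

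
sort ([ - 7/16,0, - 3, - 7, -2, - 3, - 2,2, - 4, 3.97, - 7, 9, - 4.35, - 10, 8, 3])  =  [-10, - 7, - 7, - 4.35, - 4, - 3 ,-3,-2, - 2,  -  7/16,  0, 2,3,  3.97,8, 9]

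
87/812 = 3/28 =0.11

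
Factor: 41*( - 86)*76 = - 267976 = - 2^3*19^1*41^1*43^1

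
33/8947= 33/8947=0.00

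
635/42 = 635/42 = 15.12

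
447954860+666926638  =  1114881498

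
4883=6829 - 1946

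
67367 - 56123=11244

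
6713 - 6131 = 582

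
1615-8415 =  - 6800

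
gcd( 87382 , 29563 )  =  1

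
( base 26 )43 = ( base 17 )65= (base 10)107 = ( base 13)83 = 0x6B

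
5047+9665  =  14712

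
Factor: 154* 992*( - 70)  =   - 2^7* 5^1*7^2*11^1 * 31^1 = - 10693760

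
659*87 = 57333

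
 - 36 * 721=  - 25956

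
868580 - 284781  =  583799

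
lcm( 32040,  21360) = 64080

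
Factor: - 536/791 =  -2^3*7^(-1)*67^1*113^( - 1 ) 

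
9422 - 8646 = 776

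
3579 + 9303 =12882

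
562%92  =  10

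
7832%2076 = 1604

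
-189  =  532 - 721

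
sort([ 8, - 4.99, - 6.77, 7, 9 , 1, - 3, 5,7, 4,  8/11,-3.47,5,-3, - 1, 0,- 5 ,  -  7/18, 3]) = [ - 6.77, - 5, - 4.99, - 3.47, - 3,-3, - 1, - 7/18 , 0,  8/11,1, 3, 4, 5, 5, 7, 7, 8,9] 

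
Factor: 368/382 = 2^3*23^1*191^( -1) = 184/191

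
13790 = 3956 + 9834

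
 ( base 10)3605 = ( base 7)13340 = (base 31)3N9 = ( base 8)7025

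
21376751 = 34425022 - 13048271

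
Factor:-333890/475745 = -2^1 * 17^( - 1) *29^( - 1)*173^1 = -  346/493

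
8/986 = 4/493 = 0.01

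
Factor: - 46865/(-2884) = 2^( - 2)*5^1* 13^1 =65/4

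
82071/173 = 82071/173 = 474.40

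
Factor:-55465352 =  -2^3*6933169^1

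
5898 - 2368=3530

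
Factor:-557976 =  - 2^3*3^1*67^1*347^1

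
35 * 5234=183190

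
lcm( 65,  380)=4940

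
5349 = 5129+220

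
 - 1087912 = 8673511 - 9761423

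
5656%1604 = 844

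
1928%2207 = 1928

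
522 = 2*261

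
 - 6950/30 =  - 695/3 = - 231.67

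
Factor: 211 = 211^1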